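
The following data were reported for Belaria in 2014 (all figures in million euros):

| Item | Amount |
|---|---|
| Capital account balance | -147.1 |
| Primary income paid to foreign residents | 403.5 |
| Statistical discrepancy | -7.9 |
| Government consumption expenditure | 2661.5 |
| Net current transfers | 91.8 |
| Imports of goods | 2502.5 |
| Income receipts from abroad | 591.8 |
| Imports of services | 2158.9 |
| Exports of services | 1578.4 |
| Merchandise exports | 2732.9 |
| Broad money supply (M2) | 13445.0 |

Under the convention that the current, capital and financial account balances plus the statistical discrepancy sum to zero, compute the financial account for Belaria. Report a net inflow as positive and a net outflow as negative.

Goods balance = 2732.9 - 2502.5 = 230.4
Services balance = 1578.4 - 2158.9 = -580.5
Trade balance (goods + services) = 230.4 + (-580.5) = -350.1
Net primary income = 591.8 - 403.5 = 188.3
Net secondary income = 91.8
Current account = -350.1 + 188.3 + 91.8 = -70.0
Financial account = -(-70.0 + (-147.1) + (-7.9)) = 225.0

225.0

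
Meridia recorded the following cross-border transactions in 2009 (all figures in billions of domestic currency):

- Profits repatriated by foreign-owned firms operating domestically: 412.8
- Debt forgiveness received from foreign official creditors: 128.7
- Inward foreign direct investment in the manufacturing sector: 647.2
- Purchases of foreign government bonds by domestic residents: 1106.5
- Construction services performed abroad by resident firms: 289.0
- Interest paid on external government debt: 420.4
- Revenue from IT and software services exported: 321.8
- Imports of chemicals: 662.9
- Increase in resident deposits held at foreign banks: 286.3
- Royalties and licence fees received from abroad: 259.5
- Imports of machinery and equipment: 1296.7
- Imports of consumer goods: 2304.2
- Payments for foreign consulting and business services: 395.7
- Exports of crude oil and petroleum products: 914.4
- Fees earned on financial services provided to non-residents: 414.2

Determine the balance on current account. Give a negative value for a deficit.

Goods: -1296.7 - 2304.2 + 914.4 - 662.9 = -3349.4
Services: 321.8 + 414.2 + 259.5 + 289.0 - 395.7 = 888.8
Primary income: -420.4 - 412.8 = -833.2
Current account = (-3349.4) + 888.8 + (-833.2) = -3293.8
(Excluded from the current account — capital account: debt forgiveness received from foreign official creditors 128.7; financial account: inward foreign direct investment in the manufacturing sector 647.2, purchases of foreign government bonds by domestic residents 1106.5, increase in resident deposits held at foreign banks 286.3.)

-3293.8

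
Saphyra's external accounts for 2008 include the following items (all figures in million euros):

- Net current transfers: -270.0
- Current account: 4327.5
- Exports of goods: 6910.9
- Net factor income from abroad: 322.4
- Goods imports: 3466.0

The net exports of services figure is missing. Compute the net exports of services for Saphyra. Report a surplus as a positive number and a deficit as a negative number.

830.2

Current account = goods balance + services balance + net primary income + net secondary income
Sum of the known components = 3497.3
Net exports of services = CA - (known components) = 4327.5 - 3497.3 = 830.2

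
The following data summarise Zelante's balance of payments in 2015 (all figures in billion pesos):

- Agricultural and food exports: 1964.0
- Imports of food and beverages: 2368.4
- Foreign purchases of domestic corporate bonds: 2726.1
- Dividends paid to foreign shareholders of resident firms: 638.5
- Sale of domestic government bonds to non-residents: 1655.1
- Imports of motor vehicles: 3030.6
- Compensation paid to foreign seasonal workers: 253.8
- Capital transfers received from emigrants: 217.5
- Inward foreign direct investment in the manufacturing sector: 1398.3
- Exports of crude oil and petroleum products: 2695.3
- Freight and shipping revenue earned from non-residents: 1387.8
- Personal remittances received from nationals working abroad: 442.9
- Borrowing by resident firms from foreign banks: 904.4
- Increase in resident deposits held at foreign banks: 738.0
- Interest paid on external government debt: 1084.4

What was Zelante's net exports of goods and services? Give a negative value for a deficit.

648.1

Goods: 1964.0 - 3030.6 - 2368.4 + 2695.3 = -739.7
Services: 1387.8
Trade balance = -739.7 + 1387.8 = 648.1
(Excluded from the trade balance — financial account: foreign purchases of domestic corporate bonds 2726.1, sale of domestic government bonds to non-residents 1655.1, inward foreign direct investment in the manufacturing sector 1398.3, borrowing by resident firms from foreign banks 904.4, increase in resident deposits held at foreign banks 738.0; primary income: dividends paid to foreign shareholders of resident firms 638.5, compensation paid to foreign seasonal workers 253.8, interest paid on external government debt 1084.4; capital account: capital transfers received from emigrants 217.5; secondary income: personal remittances received from nationals working abroad 442.9.)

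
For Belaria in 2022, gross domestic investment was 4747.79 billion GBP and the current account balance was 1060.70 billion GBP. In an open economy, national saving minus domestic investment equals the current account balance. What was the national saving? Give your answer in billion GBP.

S = I + CA = 4747.79 + 1060.70 = 5808.49

5808.49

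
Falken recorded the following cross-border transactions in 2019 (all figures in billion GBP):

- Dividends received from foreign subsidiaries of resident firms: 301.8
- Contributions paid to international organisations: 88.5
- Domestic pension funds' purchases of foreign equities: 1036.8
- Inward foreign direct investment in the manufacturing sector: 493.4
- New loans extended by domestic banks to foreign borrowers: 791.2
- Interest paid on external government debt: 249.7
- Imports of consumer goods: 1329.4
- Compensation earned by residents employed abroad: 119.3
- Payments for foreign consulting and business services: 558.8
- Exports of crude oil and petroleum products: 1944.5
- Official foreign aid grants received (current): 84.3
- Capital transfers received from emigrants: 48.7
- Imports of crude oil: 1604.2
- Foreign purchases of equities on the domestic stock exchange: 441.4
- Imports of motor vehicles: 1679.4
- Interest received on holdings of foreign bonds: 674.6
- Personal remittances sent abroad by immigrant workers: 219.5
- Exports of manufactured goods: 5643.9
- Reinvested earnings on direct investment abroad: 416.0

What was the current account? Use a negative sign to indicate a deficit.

Goods: -1604.2 + 1944.5 - 1329.4 + 5643.9 - 1679.4 = 2975.4
Services: -558.8
Primary income: 119.3 - 249.7 + 416.0 + 674.6 + 301.8 = 1262.0
Secondary income: -88.5 + 84.3 - 219.5 = -223.7
Current account = 2975.4 + (-558.8) + 1262.0 + (-223.7) = 3454.9
(Excluded from the current account — financial account: domestic pension funds' purchases of foreign equities 1036.8, inward foreign direct investment in the manufacturing sector 493.4, new loans extended by domestic banks to foreign borrowers 791.2, foreign purchases of equities on the domestic stock exchange 441.4; capital account: capital transfers received from emigrants 48.7.)

3454.9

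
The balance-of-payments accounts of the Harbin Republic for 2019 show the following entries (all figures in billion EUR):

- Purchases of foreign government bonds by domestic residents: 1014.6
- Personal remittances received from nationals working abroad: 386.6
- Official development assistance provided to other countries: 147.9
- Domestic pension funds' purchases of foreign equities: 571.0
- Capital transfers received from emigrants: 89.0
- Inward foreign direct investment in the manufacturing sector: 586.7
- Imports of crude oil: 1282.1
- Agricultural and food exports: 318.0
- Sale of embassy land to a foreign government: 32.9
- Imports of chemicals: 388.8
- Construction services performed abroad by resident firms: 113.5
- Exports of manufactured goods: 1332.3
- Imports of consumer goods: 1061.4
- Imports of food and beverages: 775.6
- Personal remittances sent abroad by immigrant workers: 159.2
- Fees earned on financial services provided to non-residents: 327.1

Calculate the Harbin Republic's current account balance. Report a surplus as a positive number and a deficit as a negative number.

Goods: -775.6 - 1282.1 + 318.0 - 388.8 + 1332.3 - 1061.4 = -1857.6
Services: 113.5 + 327.1 = 440.6
Secondary income: 386.6 - 159.2 - 147.9 = 79.5
Current account = (-1857.6) + 440.6 + 79.5 = -1337.5
(Excluded from the current account — financial account: purchases of foreign government bonds by domestic residents 1014.6, domestic pension funds' purchases of foreign equities 571.0, inward foreign direct investment in the manufacturing sector 586.7; capital account: capital transfers received from emigrants 89.0, sale of embassy land to a foreign government 32.9.)

-1337.5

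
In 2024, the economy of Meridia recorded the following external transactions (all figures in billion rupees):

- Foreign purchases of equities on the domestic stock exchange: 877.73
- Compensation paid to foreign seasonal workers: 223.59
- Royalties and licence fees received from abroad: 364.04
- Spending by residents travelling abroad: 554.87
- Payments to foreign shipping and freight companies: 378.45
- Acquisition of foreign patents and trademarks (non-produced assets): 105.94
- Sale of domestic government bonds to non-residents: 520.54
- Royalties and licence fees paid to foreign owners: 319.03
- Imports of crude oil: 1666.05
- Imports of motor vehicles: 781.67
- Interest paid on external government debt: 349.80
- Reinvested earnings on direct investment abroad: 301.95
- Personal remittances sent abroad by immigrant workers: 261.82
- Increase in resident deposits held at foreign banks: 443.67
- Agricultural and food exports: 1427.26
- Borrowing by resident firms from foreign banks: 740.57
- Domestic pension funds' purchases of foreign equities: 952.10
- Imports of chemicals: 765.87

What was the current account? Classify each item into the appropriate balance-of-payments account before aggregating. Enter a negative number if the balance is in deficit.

Goods: -1666.05 + 1427.26 - 781.67 - 765.87 = -1786.33
Services: 364.04 - 319.03 - 378.45 - 554.87 = -888.31
Primary income: -349.80 - 223.59 + 301.95 = -271.44
Secondary income: -261.82
Current account = (-1786.33) + (-888.31) + (-271.44) + (-261.82) = -3207.90
(Excluded from the current account — financial account: foreign purchases of equities on the domestic stock exchange 877.73, sale of domestic government bonds to non-residents 520.54, increase in resident deposits held at foreign banks 443.67, borrowing by resident firms from foreign banks 740.57, domestic pension funds' purchases of foreign equities 952.10; capital account: acquisition of foreign patents and trademarks (non-produced assets) 105.94.)

-3207.90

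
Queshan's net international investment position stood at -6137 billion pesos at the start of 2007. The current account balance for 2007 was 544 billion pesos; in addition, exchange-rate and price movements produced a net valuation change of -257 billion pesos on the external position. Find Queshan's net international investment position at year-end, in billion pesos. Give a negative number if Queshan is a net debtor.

-5850

Change in NIIP = current account + net valuation change = 544 + (-257) = 287
End-of-year NIIP = -6137 + 287 = -5850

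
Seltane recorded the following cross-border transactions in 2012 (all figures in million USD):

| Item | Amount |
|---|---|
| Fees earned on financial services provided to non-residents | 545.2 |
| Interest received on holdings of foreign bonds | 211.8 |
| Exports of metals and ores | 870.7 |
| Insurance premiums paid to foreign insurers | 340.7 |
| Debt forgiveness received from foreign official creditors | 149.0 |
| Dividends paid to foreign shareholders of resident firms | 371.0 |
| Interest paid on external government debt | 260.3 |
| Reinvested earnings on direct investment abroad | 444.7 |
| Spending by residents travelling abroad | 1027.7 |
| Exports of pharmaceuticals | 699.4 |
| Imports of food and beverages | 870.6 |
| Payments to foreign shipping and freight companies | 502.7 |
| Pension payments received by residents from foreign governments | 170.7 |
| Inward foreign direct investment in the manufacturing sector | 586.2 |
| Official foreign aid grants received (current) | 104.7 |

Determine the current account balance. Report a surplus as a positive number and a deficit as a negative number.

-325.8

Goods: 699.4 + 870.7 - 870.6 = 699.5
Services: 545.2 - 502.7 - 1027.7 - 340.7 = -1325.9
Primary income: -371.0 + 444.7 + 211.8 - 260.3 = 25.2
Secondary income: 170.7 + 104.7 = 275.4
Current account = 699.5 + (-1325.9) + 25.2 + 275.4 = -325.8
(Excluded from the current account — capital account: debt forgiveness received from foreign official creditors 149.0; financial account: inward foreign direct investment in the manufacturing sector 586.2.)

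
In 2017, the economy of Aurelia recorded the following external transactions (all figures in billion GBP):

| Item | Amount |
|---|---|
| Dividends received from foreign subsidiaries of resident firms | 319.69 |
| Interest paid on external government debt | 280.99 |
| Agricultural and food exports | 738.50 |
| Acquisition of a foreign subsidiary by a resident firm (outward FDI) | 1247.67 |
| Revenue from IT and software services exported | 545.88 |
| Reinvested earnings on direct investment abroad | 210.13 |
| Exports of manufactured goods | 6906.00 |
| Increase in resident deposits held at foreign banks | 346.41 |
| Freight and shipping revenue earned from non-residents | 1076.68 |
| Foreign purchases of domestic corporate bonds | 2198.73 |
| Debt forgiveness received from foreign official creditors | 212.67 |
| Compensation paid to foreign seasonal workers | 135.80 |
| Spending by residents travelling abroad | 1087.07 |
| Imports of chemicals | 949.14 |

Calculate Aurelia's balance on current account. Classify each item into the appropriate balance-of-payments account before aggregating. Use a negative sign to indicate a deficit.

Goods: -949.14 + 6906.00 + 738.50 = 6695.36
Services: 1076.68 + 545.88 - 1087.07 = 535.49
Primary income: -135.80 - 280.99 + 319.69 + 210.13 = 113.03
Current account = 6695.36 + 535.49 + 113.03 = 7343.88
(Excluded from the current account — financial account: acquisition of a foreign subsidiary by a resident firm (outward FDI) 1247.67, increase in resident deposits held at foreign banks 346.41, foreign purchases of domestic corporate bonds 2198.73; capital account: debt forgiveness received from foreign official creditors 212.67.)

7343.88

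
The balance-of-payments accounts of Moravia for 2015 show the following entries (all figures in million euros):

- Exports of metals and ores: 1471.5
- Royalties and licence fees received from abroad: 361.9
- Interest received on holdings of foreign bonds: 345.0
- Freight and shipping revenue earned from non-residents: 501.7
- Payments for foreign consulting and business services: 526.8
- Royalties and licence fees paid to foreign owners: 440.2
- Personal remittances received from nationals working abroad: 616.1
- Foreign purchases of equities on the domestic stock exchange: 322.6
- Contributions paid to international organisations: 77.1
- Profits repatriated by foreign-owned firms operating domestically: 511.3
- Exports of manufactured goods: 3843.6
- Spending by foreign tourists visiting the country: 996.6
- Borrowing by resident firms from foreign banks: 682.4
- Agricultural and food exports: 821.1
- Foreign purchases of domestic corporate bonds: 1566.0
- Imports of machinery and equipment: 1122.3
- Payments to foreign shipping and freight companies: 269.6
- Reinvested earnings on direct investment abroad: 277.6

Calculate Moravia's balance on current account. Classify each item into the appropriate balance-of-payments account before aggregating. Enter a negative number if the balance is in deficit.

Goods: -1122.3 + 3843.6 + 821.1 + 1471.5 = 5013.9
Services: 501.7 - 440.2 - 526.8 + 361.9 - 269.6 + 996.6 = 623.6
Primary income: -511.3 + 345.0 + 277.6 = 111.3
Secondary income: 616.1 - 77.1 = 539.0
Current account = 5013.9 + 623.6 + 111.3 + 539.0 = 6287.8
(Excluded from the current account — financial account: foreign purchases of equities on the domestic stock exchange 322.6, borrowing by resident firms from foreign banks 682.4, foreign purchases of domestic corporate bonds 1566.0.)

6287.8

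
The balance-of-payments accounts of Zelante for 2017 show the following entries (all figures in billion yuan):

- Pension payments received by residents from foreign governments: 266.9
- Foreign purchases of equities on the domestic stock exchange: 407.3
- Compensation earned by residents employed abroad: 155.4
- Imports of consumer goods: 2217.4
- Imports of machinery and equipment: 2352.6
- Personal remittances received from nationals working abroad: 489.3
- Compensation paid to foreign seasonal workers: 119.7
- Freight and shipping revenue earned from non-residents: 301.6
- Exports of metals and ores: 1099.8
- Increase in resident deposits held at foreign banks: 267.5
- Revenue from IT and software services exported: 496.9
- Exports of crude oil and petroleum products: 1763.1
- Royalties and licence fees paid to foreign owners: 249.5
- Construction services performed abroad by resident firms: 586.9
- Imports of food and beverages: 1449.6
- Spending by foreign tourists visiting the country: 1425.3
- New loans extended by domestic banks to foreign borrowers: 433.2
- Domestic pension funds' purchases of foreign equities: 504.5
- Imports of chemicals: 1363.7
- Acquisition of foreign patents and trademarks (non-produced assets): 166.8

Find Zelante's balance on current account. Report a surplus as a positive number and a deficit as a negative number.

Goods: -2217.4 - 1363.7 - 1449.6 - 2352.6 + 1763.1 + 1099.8 = -4520.4
Services: -249.5 + 301.6 + 1425.3 + 586.9 + 496.9 = 2561.2
Primary income: 155.4 - 119.7 = 35.7
Secondary income: 489.3 + 266.9 = 756.2
Current account = (-4520.4) + 2561.2 + 35.7 + 756.2 = -1167.3
(Excluded from the current account — financial account: foreign purchases of equities on the domestic stock exchange 407.3, increase in resident deposits held at foreign banks 267.5, new loans extended by domestic banks to foreign borrowers 433.2, domestic pension funds' purchases of foreign equities 504.5; capital account: acquisition of foreign patents and trademarks (non-produced assets) 166.8.)

-1167.3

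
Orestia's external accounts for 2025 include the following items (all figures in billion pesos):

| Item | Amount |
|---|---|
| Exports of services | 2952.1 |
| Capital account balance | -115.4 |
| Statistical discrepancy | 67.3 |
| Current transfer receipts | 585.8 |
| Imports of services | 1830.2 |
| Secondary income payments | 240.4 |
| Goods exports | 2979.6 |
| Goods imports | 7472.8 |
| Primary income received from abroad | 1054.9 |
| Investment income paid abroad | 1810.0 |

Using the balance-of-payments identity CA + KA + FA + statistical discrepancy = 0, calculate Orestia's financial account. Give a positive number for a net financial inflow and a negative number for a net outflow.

Goods balance = 2979.6 - 7472.8 = -4493.2
Services balance = 2952.1 - 1830.2 = 1121.9
Trade balance (goods + services) = -4493.2 + 1121.9 = -3371.3
Net primary income = 1054.9 - 1810.0 = -755.1
Net secondary income = 585.8 - 240.4 = 345.4
Current account = -3371.3 + (-755.1) + 345.4 = -3781.0
Financial account = -(-3781.0 + (-115.4) + 67.3) = 3829.1

3829.1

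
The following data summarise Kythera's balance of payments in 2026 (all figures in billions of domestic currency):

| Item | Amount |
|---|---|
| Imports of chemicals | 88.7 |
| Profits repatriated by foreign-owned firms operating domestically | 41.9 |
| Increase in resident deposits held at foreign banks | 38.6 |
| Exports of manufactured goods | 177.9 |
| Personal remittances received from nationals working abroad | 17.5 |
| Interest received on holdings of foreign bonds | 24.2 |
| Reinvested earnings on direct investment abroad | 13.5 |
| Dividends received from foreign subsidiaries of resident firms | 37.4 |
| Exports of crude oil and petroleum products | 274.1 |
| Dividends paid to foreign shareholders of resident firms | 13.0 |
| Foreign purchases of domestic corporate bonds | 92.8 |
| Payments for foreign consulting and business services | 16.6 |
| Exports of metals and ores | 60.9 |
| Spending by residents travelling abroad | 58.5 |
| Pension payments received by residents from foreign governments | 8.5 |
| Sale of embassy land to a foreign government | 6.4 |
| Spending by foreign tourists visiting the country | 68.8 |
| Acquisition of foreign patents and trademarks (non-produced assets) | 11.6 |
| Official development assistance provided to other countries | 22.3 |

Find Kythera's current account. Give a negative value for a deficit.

441.8

Goods: 60.9 - 88.7 + 274.1 + 177.9 = 424.2
Services: 68.8 - 16.6 - 58.5 = -6.3
Primary income: 37.4 - 41.9 + 13.5 + 24.2 - 13.0 = 20.2
Secondary income: 17.5 - 22.3 + 8.5 = 3.7
Current account = 424.2 + (-6.3) + 20.2 + 3.7 = 441.8
(Excluded from the current account — financial account: increase in resident deposits held at foreign banks 38.6, foreign purchases of domestic corporate bonds 92.8; capital account: sale of embassy land to a foreign government 6.4, acquisition of foreign patents and trademarks (non-produced assets) 11.6.)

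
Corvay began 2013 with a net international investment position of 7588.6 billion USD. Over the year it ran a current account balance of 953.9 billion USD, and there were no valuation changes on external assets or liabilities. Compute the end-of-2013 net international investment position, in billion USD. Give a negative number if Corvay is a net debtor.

8542.5

With no valuation effects, change in NIIP = current account = 953.9
End-of-year NIIP = 7588.6 + 953.9 = 8542.5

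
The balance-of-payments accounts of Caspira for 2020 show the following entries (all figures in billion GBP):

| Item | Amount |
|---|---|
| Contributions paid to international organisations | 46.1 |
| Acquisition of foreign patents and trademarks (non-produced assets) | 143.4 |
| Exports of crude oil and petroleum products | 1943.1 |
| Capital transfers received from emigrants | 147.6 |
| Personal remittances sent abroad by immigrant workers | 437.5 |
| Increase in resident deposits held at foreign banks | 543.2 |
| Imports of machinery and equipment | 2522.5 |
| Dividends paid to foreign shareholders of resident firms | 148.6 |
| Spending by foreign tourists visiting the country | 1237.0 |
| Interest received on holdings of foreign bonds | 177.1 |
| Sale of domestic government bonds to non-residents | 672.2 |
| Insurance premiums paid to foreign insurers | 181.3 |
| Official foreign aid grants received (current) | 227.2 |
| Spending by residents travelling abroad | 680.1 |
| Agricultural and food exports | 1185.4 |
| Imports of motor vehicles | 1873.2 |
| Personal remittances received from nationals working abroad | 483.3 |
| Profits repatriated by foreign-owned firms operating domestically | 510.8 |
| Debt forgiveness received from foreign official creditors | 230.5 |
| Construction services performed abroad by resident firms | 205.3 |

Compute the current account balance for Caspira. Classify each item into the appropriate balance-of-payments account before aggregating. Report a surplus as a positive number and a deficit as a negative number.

-941.7

Goods: -1873.2 + 1185.4 + 1943.1 - 2522.5 = -1267.2
Services: -680.1 + 1237.0 - 181.3 + 205.3 = 580.9
Primary income: -510.8 - 148.6 + 177.1 = -482.3
Secondary income: 483.3 - 46.1 + 227.2 - 437.5 = 226.9
Current account = (-1267.2) + 580.9 + (-482.3) + 226.9 = -941.7
(Excluded from the current account — capital account: acquisition of foreign patents and trademarks (non-produced assets) 143.4, capital transfers received from emigrants 147.6, debt forgiveness received from foreign official creditors 230.5; financial account: increase in resident deposits held at foreign banks 543.2, sale of domestic government bonds to non-residents 672.2.)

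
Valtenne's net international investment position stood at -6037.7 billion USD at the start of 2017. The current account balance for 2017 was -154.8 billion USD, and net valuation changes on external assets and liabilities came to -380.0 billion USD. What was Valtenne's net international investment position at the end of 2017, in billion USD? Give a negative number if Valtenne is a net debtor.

Change in NIIP = current account + net valuation change = -154.8 + (-380.0) = -534.8
End-of-year NIIP = -6037.7 + (-534.8) = -6572.5

-6572.5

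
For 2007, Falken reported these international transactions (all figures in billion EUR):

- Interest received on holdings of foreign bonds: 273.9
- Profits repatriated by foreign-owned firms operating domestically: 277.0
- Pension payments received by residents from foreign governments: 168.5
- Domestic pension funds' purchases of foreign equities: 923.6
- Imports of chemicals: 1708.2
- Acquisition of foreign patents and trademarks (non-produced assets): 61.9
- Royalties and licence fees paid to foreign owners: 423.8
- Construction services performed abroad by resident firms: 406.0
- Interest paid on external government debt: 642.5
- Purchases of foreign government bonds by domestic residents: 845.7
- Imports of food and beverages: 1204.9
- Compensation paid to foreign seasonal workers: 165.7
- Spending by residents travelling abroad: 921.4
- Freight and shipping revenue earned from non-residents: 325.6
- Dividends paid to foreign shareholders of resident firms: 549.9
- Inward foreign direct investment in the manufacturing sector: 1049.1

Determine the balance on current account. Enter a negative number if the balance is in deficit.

-4719.4

Goods: -1204.9 - 1708.2 = -2913.1
Services: -921.4 + 325.6 + 406.0 - 423.8 = -613.6
Primary income: -642.5 - 277.0 + 273.9 - 165.7 - 549.9 = -1361.2
Secondary income: 168.5
Current account = (-2913.1) + (-613.6) + (-1361.2) + 168.5 = -4719.4
(Excluded from the current account — financial account: domestic pension funds' purchases of foreign equities 923.6, purchases of foreign government bonds by domestic residents 845.7, inward foreign direct investment in the manufacturing sector 1049.1; capital account: acquisition of foreign patents and trademarks (non-produced assets) 61.9.)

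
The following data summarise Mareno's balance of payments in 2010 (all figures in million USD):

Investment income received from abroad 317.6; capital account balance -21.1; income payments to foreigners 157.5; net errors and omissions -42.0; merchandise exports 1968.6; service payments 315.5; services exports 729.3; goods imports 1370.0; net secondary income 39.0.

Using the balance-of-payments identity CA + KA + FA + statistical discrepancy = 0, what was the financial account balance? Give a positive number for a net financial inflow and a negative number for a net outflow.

-1148.4

Goods balance = 1968.6 - 1370.0 = 598.6
Services balance = 729.3 - 315.5 = 413.8
Trade balance (goods + services) = 598.6 + 413.8 = 1012.4
Net primary income = 317.6 - 157.5 = 160.1
Net secondary income = 39.0
Current account = 1012.4 + 160.1 + 39.0 = 1211.5
Financial account = -(1211.5 + (-21.1) + (-42.0)) = -1148.4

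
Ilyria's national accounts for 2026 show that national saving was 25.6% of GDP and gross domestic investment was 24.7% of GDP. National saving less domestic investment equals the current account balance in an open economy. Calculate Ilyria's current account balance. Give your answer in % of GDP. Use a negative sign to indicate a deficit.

S - I = CA (net lending to the rest of the world).
CA = S - I = 25.6 - 24.7 = 0.9

0.9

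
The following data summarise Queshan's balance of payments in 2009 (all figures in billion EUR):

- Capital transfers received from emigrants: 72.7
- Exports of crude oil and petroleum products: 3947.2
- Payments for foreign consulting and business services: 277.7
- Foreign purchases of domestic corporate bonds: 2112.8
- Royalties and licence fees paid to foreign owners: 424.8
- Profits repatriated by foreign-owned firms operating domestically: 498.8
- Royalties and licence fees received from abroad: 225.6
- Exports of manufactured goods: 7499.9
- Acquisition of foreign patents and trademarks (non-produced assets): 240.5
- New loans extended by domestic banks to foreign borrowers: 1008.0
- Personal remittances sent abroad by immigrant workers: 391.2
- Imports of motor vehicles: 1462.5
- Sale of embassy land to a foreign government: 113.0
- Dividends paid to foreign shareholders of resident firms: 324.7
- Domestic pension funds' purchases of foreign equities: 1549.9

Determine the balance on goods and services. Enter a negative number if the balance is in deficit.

9507.7

Goods: -1462.5 + 7499.9 + 3947.2 = 9984.6
Services: 225.6 - 277.7 - 424.8 = -476.9
Trade balance = 9984.6 + (-476.9) = 9507.7
(Excluded from the trade balance — capital account: capital transfers received from emigrants 72.7, acquisition of foreign patents and trademarks (non-produced assets) 240.5, sale of embassy land to a foreign government 113.0; financial account: foreign purchases of domestic corporate bonds 2112.8, new loans extended by domestic banks to foreign borrowers 1008.0, domestic pension funds' purchases of foreign equities 1549.9; primary income: profits repatriated by foreign-owned firms operating domestically 498.8, dividends paid to foreign shareholders of resident firms 324.7; secondary income: personal remittances sent abroad by immigrant workers 391.2.)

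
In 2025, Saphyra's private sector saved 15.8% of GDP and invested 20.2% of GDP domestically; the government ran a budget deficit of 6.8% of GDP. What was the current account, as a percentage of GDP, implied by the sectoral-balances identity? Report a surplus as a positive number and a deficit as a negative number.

By the sectoral-balances identity, CA = (S_private - I) + (T - G).
Private balance = 15.8 - 20.2 = -4.4
Government balance (T - G) = -6.8
CA = -4.4 + (-6.8) = -11.2

-11.2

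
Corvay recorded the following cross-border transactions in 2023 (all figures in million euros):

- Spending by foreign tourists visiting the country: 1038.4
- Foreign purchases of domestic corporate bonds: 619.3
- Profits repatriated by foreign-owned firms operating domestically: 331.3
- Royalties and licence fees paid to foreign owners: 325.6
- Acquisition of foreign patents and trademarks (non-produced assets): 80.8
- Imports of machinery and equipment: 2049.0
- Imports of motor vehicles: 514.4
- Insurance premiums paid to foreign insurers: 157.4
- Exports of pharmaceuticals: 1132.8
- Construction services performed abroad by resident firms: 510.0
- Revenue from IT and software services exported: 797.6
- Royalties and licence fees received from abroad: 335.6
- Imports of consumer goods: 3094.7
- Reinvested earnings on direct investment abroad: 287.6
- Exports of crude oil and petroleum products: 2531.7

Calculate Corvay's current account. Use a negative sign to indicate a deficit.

161.3

Goods: -2049.0 + 2531.7 - 514.4 - 3094.7 + 1132.8 = -1993.6
Services: -325.6 + 1038.4 + 335.6 + 797.6 + 510.0 - 157.4 = 2198.6
Primary income: 287.6 - 331.3 = -43.7
Current account = (-1993.6) + 2198.6 + (-43.7) = 161.3
(Excluded from the current account — financial account: foreign purchases of domestic corporate bonds 619.3; capital account: acquisition of foreign patents and trademarks (non-produced assets) 80.8.)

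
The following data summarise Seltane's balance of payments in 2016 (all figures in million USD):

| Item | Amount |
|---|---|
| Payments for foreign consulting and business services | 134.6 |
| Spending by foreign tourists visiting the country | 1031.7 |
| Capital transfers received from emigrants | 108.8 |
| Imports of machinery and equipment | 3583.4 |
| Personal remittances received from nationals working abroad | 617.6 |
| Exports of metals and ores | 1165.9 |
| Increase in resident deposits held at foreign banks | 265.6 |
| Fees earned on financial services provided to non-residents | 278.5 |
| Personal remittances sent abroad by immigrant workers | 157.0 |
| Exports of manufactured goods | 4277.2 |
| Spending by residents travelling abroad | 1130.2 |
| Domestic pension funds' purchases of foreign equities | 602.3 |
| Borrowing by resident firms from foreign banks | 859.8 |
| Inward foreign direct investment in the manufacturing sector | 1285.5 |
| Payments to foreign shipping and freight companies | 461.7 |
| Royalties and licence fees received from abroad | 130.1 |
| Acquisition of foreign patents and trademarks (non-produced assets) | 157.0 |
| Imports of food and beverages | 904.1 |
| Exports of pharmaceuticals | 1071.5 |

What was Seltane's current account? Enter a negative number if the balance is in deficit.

Goods: 1165.9 - 904.1 + 4277.2 + 1071.5 - 3583.4 = 2027.1
Services: -1130.2 - 461.7 + 130.1 + 278.5 - 134.6 + 1031.7 = -286.2
Secondary income: 617.6 - 157.0 = 460.6
Current account = 2027.1 + (-286.2) + 460.6 = 2201.5
(Excluded from the current account — capital account: capital transfers received from emigrants 108.8, acquisition of foreign patents and trademarks (non-produced assets) 157.0; financial account: increase in resident deposits held at foreign banks 265.6, domestic pension funds' purchases of foreign equities 602.3, borrowing by resident firms from foreign banks 859.8, inward foreign direct investment in the manufacturing sector 1285.5.)

2201.5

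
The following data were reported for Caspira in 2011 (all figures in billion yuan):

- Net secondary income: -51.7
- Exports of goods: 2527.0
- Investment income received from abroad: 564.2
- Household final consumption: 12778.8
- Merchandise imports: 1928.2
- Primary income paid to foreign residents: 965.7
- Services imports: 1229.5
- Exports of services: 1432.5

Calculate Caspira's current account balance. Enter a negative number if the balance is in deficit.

348.6

Goods balance = 2527.0 - 1928.2 = 598.8
Services balance = 1432.5 - 1229.5 = 203.0
Trade balance (goods + services) = 598.8 + 203.0 = 801.8
Net primary income = 564.2 - 965.7 = -401.5
Net secondary income = -51.7
Current account = 801.8 + (-401.5) + (-51.7) = 348.6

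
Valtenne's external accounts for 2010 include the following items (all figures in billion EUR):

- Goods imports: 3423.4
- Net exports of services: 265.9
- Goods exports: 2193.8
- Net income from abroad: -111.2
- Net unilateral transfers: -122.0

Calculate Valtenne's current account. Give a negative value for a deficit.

Goods balance = 2193.8 - 3423.4 = -1229.6
Services balance = 265.9
Trade balance (goods + services) = -1229.6 + 265.9 = -963.7
Net primary income = -111.2
Net secondary income = -122.0
Current account = -963.7 + (-111.2) + (-122.0) = -1196.9

-1196.9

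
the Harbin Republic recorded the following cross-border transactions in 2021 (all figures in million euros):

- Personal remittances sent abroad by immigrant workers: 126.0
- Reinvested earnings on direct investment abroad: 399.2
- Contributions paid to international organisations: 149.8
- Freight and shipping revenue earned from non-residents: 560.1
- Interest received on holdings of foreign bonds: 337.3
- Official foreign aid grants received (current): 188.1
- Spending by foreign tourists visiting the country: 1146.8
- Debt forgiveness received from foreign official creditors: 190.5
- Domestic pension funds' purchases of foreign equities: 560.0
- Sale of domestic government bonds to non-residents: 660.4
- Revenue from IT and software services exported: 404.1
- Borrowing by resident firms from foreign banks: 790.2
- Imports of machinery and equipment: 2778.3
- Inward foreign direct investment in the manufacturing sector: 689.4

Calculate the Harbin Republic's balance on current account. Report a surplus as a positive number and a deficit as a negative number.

-18.5

Goods: -2778.3
Services: 560.1 + 1146.8 + 404.1 = 2111.0
Primary income: 399.2 + 337.3 = 736.5
Secondary income: -149.8 + 188.1 - 126.0 = -87.7
Current account = (-2778.3) + 2111.0 + 736.5 + (-87.7) = -18.5
(Excluded from the current account — capital account: debt forgiveness received from foreign official creditors 190.5; financial account: domestic pension funds' purchases of foreign equities 560.0, sale of domestic government bonds to non-residents 660.4, borrowing by resident firms from foreign banks 790.2, inward foreign direct investment in the manufacturing sector 689.4.)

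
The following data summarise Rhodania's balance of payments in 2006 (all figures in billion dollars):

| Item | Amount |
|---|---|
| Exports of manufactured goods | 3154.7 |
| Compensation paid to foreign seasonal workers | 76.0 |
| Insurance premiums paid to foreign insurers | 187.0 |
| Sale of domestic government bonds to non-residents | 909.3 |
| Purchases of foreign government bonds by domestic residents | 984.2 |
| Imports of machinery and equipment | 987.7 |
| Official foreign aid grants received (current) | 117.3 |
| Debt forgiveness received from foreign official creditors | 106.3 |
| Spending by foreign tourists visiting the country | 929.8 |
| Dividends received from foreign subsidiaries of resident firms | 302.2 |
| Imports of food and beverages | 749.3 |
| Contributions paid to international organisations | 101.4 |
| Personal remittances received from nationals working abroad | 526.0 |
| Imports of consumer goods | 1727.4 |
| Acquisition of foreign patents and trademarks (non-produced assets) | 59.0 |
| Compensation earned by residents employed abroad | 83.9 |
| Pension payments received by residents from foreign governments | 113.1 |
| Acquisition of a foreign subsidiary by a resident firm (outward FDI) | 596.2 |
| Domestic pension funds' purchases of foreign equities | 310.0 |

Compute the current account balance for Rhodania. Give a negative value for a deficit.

Goods: -987.7 - 1727.4 - 749.3 + 3154.7 = -309.7
Services: 929.8 - 187.0 = 742.8
Primary income: -76.0 + 302.2 + 83.9 = 310.1
Secondary income: 113.1 - 101.4 + 117.3 + 526.0 = 655.0
Current account = (-309.7) + 742.8 + 310.1 + 655.0 = 1398.2
(Excluded from the current account — financial account: sale of domestic government bonds to non-residents 909.3, purchases of foreign government bonds by domestic residents 984.2, acquisition of a foreign subsidiary by a resident firm (outward FDI) 596.2, domestic pension funds' purchases of foreign equities 310.0; capital account: debt forgiveness received from foreign official creditors 106.3, acquisition of foreign patents and trademarks (non-produced assets) 59.0.)

1398.2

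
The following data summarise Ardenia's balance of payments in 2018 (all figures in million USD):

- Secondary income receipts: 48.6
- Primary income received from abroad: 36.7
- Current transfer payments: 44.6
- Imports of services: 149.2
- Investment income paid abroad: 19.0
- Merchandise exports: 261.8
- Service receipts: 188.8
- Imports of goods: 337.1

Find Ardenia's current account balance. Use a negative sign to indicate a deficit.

Goods balance = 261.8 - 337.1 = -75.3
Services balance = 188.8 - 149.2 = 39.6
Trade balance (goods + services) = -75.3 + 39.6 = -35.7
Net primary income = 36.7 - 19.0 = 17.7
Net secondary income = 48.6 - 44.6 = 4.0
Current account = -35.7 + 17.7 + 4.0 = -14.0

-14.0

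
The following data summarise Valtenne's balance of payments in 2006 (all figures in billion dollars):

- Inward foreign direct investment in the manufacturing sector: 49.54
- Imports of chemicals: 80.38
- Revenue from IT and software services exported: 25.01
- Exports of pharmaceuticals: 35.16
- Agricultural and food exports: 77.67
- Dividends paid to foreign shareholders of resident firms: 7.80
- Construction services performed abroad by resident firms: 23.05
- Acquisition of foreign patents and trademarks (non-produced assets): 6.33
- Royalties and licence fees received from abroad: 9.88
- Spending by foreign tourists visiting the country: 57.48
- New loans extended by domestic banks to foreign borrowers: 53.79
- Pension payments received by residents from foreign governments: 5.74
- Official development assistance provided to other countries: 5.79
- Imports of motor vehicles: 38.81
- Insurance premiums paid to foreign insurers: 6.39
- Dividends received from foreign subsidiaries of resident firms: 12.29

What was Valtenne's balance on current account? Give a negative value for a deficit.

Goods: -38.81 - 80.38 + 35.16 + 77.67 = -6.36
Services: -6.39 + 23.05 + 9.88 + 57.48 + 25.01 = 109.03
Primary income: 12.29 - 7.80 = 4.49
Secondary income: -5.79 + 5.74 = -0.05
Current account = (-6.36) + 109.03 + 4.49 + (-0.05) = 107.11
(Excluded from the current account — financial account: inward foreign direct investment in the manufacturing sector 49.54, new loans extended by domestic banks to foreign borrowers 53.79; capital account: acquisition of foreign patents and trademarks (non-produced assets) 6.33.)

107.11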